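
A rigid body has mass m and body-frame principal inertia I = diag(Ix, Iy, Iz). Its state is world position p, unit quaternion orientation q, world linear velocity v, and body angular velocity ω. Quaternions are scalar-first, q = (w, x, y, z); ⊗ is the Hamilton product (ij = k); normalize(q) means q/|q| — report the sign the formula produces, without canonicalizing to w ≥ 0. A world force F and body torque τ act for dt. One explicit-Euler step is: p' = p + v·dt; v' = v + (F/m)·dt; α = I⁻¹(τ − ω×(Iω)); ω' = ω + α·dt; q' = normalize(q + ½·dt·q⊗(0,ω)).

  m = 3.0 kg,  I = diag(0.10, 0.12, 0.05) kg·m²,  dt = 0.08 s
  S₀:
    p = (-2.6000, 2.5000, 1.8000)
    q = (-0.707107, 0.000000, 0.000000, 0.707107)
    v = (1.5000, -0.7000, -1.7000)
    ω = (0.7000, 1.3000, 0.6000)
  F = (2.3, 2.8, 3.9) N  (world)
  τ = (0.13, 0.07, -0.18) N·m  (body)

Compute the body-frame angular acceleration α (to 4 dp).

ω×(Iω) gyroscopic = (-0.0546, 0.0210, 0.0182)
angular accel α = (1.8460, 0.4083, -3.9640)

α = (1.8460, 0.4083, -3.9640)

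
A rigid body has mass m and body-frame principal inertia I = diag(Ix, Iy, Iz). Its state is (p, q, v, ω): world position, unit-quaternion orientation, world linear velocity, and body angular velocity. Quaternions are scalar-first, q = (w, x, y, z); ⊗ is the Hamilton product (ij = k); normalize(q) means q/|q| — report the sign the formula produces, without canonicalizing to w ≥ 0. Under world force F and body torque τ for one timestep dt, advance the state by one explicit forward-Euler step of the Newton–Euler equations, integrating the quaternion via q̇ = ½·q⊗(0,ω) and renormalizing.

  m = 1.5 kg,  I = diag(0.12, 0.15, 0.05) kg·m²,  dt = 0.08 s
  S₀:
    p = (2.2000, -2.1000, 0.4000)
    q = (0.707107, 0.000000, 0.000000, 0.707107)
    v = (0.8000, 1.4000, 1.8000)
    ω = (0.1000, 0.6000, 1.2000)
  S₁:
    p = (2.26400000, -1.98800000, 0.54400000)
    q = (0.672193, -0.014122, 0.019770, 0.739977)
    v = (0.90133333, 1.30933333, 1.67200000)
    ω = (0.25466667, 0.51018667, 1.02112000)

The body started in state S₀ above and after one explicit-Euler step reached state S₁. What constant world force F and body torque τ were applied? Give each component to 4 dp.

F = (1.9000, -1.7000, -2.4000)
τ = (0.1600, -0.1600, -0.1100)

ω₁ − ω₀ = (0.15466667, -0.08981333, -0.17888000)
applied torque τ = (0.1600, -0.1600, -0.1100)
Δv = v₁−v₀ = (0.10133333, -0.09066667, -0.12800000)
F = m·Δv/dt = (1.9000, -1.7000, -2.4000)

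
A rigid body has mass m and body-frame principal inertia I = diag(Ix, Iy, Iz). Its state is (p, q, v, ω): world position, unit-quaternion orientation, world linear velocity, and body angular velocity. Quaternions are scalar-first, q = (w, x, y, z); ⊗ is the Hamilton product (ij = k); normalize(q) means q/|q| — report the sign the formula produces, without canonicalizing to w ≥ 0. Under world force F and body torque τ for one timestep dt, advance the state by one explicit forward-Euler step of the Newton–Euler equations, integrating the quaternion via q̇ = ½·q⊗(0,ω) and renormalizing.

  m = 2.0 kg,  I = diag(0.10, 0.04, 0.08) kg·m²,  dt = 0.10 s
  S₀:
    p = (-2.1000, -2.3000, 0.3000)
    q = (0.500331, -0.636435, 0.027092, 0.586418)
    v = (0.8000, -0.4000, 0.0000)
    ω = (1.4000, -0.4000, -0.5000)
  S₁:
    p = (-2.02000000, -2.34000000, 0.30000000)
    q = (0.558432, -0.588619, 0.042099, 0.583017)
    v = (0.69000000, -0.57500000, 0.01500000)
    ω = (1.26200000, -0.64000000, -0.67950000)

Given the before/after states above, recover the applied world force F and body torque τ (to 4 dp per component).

rate change Δω = (-0.13800000, -0.24000000, -0.17950000)
precession coupling = (0.0080, -0.0140, 0.0336)
τ = I·(Δω/dt) + ω₀×(Iω₀) = (-0.1300, -0.1100, -0.1100)
v₁ − v₀ = (-0.11000000, -0.17500000, 0.01500000)
m·(v₁−v₀)/dt = (-2.2000, -3.5000, 0.3000)

F = (-2.2000, -3.5000, 0.3000)
τ = (-0.1300, -0.1100, -0.1100)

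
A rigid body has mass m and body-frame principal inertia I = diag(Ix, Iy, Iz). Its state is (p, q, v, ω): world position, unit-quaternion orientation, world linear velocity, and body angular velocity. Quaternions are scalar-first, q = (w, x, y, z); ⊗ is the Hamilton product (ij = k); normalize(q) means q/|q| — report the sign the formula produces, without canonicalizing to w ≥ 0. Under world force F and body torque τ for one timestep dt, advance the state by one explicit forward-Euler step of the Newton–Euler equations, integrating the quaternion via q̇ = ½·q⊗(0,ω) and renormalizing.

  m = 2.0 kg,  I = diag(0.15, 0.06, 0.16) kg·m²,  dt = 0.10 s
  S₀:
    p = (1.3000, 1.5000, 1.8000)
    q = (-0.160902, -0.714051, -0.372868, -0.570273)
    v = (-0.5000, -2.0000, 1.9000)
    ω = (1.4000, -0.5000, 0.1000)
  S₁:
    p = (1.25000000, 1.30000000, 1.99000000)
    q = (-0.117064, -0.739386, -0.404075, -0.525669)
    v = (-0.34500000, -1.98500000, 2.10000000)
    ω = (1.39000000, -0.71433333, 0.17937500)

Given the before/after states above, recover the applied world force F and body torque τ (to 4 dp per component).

rate change Δω = (-0.01000000, -0.21433333, 0.07937500)
precession coupling = (-0.0050, -0.0014, 0.0630)
I·α + gyro = (-0.0200, -0.1300, 0.1900)
velocity change Δv = (0.15500000, 0.01500000, 0.20000000)
applied force F = (3.1000, 0.3000, 4.0000)

F = (3.1000, 0.3000, 4.0000)
τ = (-0.0200, -0.1300, 0.1900)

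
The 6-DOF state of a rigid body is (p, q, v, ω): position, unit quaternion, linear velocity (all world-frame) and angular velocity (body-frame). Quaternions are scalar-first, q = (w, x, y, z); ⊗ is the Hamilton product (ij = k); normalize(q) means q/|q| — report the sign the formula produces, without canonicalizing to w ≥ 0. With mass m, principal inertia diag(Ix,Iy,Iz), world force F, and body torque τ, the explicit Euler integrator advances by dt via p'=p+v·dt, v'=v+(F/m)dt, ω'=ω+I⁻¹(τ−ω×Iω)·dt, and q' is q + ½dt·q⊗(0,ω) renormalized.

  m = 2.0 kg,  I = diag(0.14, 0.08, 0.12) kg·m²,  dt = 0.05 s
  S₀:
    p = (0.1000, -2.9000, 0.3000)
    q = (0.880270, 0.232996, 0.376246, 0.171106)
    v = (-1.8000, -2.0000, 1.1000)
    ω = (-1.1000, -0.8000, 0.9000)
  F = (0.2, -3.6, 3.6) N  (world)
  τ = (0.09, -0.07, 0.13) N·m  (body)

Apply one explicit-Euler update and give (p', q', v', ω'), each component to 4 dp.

p' = (0.0100, -3.0000, 0.3550)
q' = (0.8896, 0.2205, 0.3484, 0.1964)
v' = (-1.7950, -2.0900, 1.1900)
ω' = (-1.0576, -0.8314, 0.9762)

new position p' = (0.0100, -3.0000, 0.3550)
v + (F/m)dt = (-1.7950, -2.0900, 1.1900)
α = I⁻¹(τ − ω×Iω) = (0.8486, -0.6275, 1.5233)
ω + α·dt = (-1.0576, -0.8314, 0.9762)
q⊗(0,ω) = (0.4032970, -0.4927908, -1.1021290, 1.0197168)
q + ½dt·q⊗(0,ω), renormalized = (0.8896, 0.2205, 0.3484, 0.1964)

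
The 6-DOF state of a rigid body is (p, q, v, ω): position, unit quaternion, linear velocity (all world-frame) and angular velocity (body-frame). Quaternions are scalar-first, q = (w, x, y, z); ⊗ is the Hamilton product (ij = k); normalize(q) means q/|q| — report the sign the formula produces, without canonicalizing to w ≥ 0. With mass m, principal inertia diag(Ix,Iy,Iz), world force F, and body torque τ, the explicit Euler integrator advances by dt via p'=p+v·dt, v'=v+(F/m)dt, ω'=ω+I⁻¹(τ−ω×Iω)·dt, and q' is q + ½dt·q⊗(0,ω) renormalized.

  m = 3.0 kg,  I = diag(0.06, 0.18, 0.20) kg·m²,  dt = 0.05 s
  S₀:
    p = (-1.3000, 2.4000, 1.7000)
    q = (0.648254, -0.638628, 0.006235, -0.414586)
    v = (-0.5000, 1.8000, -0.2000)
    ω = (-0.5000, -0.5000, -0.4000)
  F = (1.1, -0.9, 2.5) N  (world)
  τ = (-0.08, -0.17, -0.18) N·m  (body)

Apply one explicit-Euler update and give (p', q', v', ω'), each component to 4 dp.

a = (0.3667, -0.3000, 0.8333)
new position p' = (-1.3250, 2.4900, 1.6900)
v + (F/m)dt = (-0.4817, 1.7850, -0.1583)
ω×(Iω) gyroscopic = (0.0040, -0.0280, 0.0300)
angular accel α = (-1.4000, -0.7889, -1.0500)
new body rate ω' = (-0.5700, -0.5394, -0.4525)
2q̇ = q⊗(0,ω) = (-0.4820309, -0.5339140, -0.3722852, 0.0631299)
q' = normalize(q + ½dt·q⊗(0,ω)) = (0.6361, -0.6518, -0.0031, -0.4129)

p' = (-1.3250, 2.4900, 1.6900)
q' = (0.6361, -0.6518, -0.0031, -0.4129)
v' = (-0.4817, 1.7850, -0.1583)
ω' = (-0.5700, -0.5394, -0.4525)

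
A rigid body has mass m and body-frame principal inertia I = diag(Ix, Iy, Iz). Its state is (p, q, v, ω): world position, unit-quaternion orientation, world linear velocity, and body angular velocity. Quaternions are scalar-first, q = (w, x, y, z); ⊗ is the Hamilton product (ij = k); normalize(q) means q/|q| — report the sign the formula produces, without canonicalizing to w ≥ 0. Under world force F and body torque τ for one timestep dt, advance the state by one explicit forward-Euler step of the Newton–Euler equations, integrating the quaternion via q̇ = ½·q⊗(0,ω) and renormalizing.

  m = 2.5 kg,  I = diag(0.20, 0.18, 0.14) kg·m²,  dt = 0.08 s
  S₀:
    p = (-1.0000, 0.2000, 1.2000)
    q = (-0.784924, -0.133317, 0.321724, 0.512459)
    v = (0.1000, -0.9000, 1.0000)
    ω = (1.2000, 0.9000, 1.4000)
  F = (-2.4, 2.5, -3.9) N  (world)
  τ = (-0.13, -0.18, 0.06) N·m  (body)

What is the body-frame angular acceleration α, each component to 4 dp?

ω×(Iω) gyroscopic = (-0.0504, 0.1008, -0.0216)
angular accel α = (-0.3980, -1.5600, 0.5829)

α = (-0.3980, -1.5600, 0.5829)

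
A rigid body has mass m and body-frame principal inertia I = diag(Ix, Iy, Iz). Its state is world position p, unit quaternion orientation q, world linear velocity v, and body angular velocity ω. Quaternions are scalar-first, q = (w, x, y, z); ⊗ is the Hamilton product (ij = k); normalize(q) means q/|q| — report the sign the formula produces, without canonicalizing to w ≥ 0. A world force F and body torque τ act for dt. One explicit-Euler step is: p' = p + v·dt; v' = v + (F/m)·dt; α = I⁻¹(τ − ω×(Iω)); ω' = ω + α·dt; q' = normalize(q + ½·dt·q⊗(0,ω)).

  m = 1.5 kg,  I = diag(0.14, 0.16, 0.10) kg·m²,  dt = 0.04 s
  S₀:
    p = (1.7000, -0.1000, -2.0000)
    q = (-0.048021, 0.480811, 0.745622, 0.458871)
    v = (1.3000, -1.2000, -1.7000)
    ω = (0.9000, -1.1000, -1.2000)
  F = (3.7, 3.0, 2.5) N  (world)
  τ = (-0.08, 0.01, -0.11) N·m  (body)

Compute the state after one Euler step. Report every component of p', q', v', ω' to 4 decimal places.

p' = (1.7520, -0.1480, -2.0680)
q' = (-0.0292, 0.4718, 0.7659, 0.4357)
v' = (1.3987, -1.1200, -1.6333)
ω' = (0.8998, -1.0867, -1.2361)

gyro term ω×Iω = (-0.0792, -0.0432, -0.0198)
(τ − ω×Iω)/I = (-0.0057, 0.3325, -0.9020)
ω + α·dt = (0.8998, -1.0867, -1.2361)
q⊗(0,ω) = (0.9380995, -0.4332072, 1.0427802, -1.1423267)
updated quaternion q' = (-0.0292, 0.4718, 0.7659, 0.4357)
a = (2.4667, 2.0000, 1.6667)
p' = p + v·dt = (1.7520, -0.1480, -2.0680)
new velocity v' = (1.3987, -1.1200, -1.6333)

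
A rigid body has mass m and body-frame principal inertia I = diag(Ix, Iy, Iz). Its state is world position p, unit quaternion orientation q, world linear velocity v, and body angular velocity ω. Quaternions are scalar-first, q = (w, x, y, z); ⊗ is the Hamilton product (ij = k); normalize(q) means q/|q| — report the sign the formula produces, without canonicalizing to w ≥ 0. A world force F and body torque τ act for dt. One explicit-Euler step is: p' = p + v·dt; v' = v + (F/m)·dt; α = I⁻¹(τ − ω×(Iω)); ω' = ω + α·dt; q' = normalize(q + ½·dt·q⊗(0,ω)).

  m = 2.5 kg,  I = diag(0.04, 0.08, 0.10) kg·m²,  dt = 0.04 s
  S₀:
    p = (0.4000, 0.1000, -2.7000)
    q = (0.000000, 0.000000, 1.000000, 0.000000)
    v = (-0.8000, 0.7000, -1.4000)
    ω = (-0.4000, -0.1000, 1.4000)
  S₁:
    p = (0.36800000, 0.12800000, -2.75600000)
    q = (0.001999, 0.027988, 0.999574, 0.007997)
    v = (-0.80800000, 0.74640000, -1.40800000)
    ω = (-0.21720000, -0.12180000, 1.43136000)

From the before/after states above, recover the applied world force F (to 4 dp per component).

F = (-0.5000, 2.9000, -0.5000)

velocity change Δv = (-0.00800000, 0.04640000, -0.00800000)
applied force F = (-0.5000, 2.9000, -0.5000)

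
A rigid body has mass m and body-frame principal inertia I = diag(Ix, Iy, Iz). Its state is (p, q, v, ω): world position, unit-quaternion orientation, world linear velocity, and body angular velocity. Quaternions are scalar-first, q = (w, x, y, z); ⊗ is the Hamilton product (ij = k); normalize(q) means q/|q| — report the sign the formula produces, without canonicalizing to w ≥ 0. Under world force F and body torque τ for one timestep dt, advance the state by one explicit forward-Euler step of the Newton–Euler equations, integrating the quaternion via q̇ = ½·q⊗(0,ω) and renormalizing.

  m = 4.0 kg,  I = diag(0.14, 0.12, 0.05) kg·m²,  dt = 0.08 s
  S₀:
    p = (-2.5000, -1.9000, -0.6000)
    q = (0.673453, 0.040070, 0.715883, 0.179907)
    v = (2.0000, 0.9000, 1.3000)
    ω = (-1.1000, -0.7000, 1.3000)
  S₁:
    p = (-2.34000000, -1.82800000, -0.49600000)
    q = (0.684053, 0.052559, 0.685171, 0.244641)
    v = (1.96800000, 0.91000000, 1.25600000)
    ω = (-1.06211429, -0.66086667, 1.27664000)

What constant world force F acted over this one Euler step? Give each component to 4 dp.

Δv = v₁−v₀ = (-0.03200000, 0.01000000, -0.04400000)
m·(v₁−v₀)/dt = (-1.6000, 0.5000, -2.2000)

F = (-1.6000, 0.5000, -2.2000)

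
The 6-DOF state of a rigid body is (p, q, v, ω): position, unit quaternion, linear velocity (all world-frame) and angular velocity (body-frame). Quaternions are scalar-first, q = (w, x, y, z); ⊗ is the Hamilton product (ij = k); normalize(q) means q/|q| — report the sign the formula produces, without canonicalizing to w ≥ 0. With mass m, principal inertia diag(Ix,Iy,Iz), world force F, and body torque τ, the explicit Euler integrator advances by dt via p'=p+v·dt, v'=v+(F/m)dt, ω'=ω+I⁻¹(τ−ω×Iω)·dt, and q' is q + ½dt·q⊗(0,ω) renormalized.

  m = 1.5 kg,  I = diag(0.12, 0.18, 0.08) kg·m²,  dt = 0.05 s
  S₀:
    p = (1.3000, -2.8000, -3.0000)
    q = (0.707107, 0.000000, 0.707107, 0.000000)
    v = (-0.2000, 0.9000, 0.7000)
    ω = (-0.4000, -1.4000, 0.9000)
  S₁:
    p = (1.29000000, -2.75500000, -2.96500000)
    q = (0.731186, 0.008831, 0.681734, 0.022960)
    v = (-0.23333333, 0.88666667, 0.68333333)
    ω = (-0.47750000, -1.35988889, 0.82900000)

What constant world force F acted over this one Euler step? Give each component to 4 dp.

velocity change Δv = (-0.03333333, -0.01333333, -0.01666667)
applied force F = (-1.0000, -0.4000, -0.5000)

F = (-1.0000, -0.4000, -0.5000)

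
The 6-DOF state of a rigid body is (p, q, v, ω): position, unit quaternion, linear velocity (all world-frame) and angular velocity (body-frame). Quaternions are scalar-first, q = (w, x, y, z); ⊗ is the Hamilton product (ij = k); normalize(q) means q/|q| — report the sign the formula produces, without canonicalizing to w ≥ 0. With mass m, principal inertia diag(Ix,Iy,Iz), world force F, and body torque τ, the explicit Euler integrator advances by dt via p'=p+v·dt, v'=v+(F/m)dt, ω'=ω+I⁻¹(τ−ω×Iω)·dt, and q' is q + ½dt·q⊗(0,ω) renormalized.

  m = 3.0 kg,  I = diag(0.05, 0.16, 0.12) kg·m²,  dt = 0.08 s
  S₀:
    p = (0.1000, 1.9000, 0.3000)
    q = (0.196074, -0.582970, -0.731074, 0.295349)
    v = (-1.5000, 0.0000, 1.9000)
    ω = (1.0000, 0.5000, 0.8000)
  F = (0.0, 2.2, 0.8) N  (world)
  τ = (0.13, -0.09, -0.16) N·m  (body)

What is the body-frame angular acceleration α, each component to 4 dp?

gyro term ω×Iω = (-0.0160, -0.0560, 0.0550)
angular accel α = (2.9200, -0.2125, -1.7917)

α = (2.9200, -0.2125, -1.7917)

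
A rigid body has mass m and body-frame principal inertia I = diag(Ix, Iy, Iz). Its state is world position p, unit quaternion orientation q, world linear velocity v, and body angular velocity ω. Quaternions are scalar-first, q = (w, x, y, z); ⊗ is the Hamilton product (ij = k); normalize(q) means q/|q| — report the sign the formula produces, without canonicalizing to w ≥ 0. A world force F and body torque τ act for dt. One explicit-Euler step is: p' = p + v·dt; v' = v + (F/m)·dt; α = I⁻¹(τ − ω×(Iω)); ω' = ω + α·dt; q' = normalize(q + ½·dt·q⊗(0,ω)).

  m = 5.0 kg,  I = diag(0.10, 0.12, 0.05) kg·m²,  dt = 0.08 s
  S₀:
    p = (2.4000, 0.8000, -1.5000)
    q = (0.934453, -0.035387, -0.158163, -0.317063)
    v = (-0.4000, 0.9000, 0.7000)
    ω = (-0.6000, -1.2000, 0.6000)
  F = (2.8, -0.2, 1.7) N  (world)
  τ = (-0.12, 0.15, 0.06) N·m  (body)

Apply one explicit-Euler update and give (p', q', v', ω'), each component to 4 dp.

new position p' = (2.3680, 0.8720, -1.4440)
v' = v + a·dt = (-0.3552, 0.8968, 0.7272)
(τ − ω×Iω)/I = (-1.7040, 1.4000, 0.9120)
ω' = ω + α·dt = (-0.7363, -1.0880, 0.6730)
2q̇ = q⊗(0,ω) = (-0.0207900, -1.0360452, -0.9098736, 0.5082384)
updated quaternion q' = (0.9320, -0.0767, -0.1942, -0.2962)

p' = (2.3680, 0.8720, -1.4440)
q' = (0.9320, -0.0767, -0.1942, -0.2962)
v' = (-0.3552, 0.8968, 0.7272)
ω' = (-0.7363, -1.0880, 0.6730)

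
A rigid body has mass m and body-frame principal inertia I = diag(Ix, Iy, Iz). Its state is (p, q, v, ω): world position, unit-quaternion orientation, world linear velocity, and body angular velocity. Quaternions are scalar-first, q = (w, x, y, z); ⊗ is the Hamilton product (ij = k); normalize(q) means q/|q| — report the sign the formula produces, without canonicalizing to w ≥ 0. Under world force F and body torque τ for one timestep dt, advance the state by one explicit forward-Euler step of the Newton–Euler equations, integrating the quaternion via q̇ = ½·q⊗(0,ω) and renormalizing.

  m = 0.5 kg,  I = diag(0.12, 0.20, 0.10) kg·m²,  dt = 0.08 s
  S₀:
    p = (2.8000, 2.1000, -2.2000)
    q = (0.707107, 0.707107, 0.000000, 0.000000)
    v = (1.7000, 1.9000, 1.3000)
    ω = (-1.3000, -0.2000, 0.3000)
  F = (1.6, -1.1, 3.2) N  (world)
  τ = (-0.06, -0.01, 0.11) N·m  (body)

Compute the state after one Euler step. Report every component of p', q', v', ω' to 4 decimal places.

p' = (2.9360, 2.2520, -2.0960)
q' = (0.7428, 0.6694, -0.0141, 0.0028)
v' = (1.9560, 1.7240, 1.8120)
ω' = (-1.3440, -0.2009, 0.3714)

gyro term ω×Iω = (0.0060, -0.0078, 0.0208)
(τ − ω×Iω)/I = (-0.5500, -0.0110, 0.8920)
ω + α·dt = (-1.3440, -0.2009, 0.3714)
Hamilton product q⊗(0,ω) = (0.9192391, -0.9192391, -0.3535535, 0.0707107)
q + ½dt·q⊗(0,ω), renormalized = (0.7428, 0.6694, -0.0141, 0.0028)
a = F/m = (3.2000, -2.2000, 6.4000)
p' = p + v·dt = (2.9360, 2.2520, -2.0960)
new velocity v' = (1.9560, 1.7240, 1.8120)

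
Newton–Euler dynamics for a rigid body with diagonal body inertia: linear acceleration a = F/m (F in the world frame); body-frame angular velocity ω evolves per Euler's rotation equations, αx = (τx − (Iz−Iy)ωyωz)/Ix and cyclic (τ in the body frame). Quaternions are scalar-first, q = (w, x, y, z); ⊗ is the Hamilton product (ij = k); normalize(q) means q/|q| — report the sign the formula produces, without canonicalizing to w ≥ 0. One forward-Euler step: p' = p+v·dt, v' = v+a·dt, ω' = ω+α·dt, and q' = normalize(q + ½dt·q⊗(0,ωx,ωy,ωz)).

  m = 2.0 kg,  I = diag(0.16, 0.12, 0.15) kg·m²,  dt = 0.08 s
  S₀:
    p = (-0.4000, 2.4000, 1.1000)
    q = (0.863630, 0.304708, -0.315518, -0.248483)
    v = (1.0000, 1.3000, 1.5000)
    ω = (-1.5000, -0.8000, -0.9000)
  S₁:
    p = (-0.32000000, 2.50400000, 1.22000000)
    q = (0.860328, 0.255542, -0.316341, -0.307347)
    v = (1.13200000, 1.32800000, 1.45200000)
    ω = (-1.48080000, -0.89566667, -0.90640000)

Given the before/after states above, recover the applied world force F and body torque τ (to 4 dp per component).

F = (3.3000, 0.7000, -1.2000)
τ = (0.0600, -0.1300, -0.0600)

velocity change Δv = (0.13200000, 0.02800000, -0.04800000)
m·(v₁−v₀)/dt = (3.3000, 0.7000, -1.2000)
rate change Δω = (0.01920000, -0.09566667, -0.00640000)
precession coupling = (0.0216, 0.0135, -0.0480)
I·α + gyro = (0.0600, -0.1300, -0.0600)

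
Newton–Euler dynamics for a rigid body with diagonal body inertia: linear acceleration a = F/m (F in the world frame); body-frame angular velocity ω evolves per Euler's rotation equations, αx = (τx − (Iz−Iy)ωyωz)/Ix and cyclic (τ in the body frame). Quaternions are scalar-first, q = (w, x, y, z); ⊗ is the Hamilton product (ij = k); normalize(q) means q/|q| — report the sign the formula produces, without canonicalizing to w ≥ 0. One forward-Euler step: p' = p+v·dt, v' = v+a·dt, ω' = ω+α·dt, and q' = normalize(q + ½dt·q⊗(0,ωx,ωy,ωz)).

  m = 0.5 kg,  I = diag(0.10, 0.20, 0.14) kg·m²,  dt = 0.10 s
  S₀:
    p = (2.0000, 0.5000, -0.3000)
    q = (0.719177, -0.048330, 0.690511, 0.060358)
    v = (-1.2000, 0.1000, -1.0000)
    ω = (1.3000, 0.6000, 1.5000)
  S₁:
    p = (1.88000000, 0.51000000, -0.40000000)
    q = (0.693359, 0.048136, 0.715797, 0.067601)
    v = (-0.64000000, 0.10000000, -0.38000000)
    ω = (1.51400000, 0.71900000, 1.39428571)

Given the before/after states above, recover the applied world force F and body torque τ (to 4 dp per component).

Δv = v₁−v₀ = (0.56000000, 0.00000000, 0.62000000)
m·(v₁−v₀)/dt = (2.8000, 0.0000, 3.1000)
rate change Δω = (0.21400000, 0.11900000, -0.10571429)
τ = I·(Δω/dt) + ω₀×(Iω₀) = (0.1600, 0.1600, -0.0700)

F = (2.8000, 0.0000, 3.1000)
τ = (0.1600, 0.1600, -0.0700)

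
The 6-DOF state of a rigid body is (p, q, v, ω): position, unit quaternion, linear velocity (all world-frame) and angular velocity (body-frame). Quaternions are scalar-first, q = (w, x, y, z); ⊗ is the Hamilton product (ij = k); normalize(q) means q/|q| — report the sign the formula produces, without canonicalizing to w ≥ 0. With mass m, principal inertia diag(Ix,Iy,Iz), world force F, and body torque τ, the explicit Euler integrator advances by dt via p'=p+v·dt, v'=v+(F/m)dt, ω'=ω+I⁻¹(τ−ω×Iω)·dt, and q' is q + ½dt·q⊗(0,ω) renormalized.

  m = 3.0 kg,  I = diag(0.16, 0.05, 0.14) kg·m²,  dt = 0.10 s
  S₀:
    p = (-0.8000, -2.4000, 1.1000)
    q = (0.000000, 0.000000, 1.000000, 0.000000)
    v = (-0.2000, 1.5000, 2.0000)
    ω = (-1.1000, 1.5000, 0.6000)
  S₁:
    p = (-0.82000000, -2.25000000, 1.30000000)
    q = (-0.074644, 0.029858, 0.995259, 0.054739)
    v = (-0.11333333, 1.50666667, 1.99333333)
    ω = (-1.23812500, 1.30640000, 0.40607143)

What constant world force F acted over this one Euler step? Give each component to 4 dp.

velocity change Δv = (0.08666667, 0.00666667, -0.00666667)
applied force F = (2.6000, 0.2000, -0.2000)

F = (2.6000, 0.2000, -0.2000)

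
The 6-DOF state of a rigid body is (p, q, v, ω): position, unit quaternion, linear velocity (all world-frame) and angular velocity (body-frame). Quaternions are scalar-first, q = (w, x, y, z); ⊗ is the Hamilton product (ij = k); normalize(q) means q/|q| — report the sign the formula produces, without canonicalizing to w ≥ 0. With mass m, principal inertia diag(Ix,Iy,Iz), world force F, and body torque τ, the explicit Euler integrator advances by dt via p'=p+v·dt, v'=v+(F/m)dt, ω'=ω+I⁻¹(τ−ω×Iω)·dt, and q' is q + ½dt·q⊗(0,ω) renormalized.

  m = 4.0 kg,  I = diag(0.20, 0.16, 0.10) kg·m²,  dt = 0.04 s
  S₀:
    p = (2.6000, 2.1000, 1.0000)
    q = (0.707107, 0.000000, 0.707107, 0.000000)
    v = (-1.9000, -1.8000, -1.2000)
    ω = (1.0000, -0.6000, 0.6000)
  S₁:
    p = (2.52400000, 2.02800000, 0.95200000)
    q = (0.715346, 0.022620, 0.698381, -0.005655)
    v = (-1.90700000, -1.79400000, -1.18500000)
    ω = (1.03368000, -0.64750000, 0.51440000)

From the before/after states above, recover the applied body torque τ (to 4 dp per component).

ω₁ − ω₀ = (0.03368000, -0.04750000, -0.08560000)
τ = I·(Δω/dt) + ω₀×(Iω₀) = (0.1900, -0.1300, -0.1900)

τ = (0.1900, -0.1300, -0.1900)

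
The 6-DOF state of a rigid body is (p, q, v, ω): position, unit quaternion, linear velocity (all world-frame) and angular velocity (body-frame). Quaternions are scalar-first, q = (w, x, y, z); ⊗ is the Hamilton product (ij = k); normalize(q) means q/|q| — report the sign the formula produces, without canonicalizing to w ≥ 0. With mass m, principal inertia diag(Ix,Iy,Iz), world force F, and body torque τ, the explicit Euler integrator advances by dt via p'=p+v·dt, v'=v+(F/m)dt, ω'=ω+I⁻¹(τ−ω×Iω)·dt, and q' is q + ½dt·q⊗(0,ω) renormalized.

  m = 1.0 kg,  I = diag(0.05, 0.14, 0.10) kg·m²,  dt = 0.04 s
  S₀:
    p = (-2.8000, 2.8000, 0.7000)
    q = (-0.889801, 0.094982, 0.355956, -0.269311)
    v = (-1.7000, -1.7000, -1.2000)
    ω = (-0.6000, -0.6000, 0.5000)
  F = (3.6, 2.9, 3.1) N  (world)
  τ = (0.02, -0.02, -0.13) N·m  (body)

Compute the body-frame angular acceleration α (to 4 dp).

gyro term ω×Iω = (0.0120, 0.0150, 0.0324)
α = I⁻¹(τ − ω×Iω) = (0.1600, -0.2500, -1.6240)

α = (0.1600, -0.2500, -1.6240)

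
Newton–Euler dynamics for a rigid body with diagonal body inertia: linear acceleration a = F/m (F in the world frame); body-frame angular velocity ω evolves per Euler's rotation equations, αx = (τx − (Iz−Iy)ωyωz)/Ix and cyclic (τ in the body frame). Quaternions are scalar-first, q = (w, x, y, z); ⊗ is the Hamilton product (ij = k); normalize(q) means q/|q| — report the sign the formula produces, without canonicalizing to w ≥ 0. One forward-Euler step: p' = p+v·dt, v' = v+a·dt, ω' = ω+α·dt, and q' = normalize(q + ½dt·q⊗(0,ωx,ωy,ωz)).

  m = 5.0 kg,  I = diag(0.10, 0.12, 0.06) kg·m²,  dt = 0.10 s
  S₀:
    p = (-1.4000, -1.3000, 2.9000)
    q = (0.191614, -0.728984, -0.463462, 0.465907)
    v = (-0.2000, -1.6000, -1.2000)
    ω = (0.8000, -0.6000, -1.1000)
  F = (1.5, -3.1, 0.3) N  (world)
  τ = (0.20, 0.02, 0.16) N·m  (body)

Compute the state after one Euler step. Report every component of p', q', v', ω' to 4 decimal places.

p' = (-1.4200, -1.4600, 2.7800)
q' = (0.2319, -0.6800, -0.4893, 0.4944)
v' = (-0.1700, -1.6620, -1.1940)
ω' = (1.0396, -0.5540, -0.8173)

a = (0.3000, -0.6200, 0.0600)
new position p' = (-1.4200, -1.4600, 2.7800)
v + (F/m)dt = (-0.1700, -1.6620, -1.1940)
gyro term ω×Iω = (-0.0396, -0.0352, -0.0096)
(τ − ω×Iω)/I = (2.3960, 0.4600, 2.8267)
ω' = ω + α·dt = (1.0396, -0.5540, -0.8173)
Hamilton product q⊗(0,ω) = (0.8176077, 0.9426436, -0.5441252, 0.5973846)
q + ½dt·q⊗(0,ω), renormalized = (0.2319, -0.6800, -0.4893, 0.4944)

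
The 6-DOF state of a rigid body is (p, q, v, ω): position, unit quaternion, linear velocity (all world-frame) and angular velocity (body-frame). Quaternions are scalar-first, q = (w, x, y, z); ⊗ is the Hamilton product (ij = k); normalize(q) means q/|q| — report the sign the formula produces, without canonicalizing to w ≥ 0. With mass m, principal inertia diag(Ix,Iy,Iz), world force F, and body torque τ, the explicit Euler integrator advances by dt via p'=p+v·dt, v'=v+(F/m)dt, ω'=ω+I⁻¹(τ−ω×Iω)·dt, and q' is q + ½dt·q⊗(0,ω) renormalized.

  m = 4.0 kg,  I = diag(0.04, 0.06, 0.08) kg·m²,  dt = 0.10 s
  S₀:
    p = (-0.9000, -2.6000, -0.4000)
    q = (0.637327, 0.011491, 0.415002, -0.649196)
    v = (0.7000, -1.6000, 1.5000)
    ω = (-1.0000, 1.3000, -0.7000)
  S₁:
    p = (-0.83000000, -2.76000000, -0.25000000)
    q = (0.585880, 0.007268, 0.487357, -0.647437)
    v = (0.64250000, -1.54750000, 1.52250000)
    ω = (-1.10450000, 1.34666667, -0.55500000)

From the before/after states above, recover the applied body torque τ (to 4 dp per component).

ω₁ − ω₀ = (-0.10450000, 0.04666667, 0.14500000)
precession coupling = (-0.0182, -0.0280, -0.0260)
τ = I·(Δω/dt) + ω₀×(Iω₀) = (-0.0600, 0.0000, 0.0900)

τ = (-0.0600, 0.0000, 0.0900)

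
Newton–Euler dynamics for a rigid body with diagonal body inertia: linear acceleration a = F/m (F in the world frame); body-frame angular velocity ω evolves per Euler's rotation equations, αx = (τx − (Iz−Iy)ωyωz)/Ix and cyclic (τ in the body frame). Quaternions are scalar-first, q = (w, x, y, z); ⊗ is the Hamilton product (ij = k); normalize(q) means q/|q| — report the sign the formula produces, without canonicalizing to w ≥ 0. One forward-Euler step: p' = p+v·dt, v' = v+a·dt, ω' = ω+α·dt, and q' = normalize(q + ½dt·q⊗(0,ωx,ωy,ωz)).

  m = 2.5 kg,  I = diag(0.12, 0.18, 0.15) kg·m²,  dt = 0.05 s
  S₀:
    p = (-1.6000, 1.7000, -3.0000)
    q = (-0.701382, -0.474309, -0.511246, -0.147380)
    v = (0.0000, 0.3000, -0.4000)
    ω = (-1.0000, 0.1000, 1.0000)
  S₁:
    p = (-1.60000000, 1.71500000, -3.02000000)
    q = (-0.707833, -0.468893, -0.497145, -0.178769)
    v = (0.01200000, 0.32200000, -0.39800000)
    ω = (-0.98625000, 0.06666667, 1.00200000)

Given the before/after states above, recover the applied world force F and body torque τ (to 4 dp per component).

F = (0.6000, 1.1000, 0.1000)
τ = (0.0300, -0.0900, 0.0000)

rate change Δω = (0.01375000, -0.03333333, 0.00200000)
gyro term ω₀×Iω₀ = (-0.0030, 0.0300, -0.0060)
τ = I·(Δω/dt) + ω₀×(Iω₀) = (0.0300, -0.0900, 0.0000)
Δv = v₁−v₀ = (0.01200000, 0.02200000, 0.00200000)
applied force F = (0.6000, 1.1000, 0.1000)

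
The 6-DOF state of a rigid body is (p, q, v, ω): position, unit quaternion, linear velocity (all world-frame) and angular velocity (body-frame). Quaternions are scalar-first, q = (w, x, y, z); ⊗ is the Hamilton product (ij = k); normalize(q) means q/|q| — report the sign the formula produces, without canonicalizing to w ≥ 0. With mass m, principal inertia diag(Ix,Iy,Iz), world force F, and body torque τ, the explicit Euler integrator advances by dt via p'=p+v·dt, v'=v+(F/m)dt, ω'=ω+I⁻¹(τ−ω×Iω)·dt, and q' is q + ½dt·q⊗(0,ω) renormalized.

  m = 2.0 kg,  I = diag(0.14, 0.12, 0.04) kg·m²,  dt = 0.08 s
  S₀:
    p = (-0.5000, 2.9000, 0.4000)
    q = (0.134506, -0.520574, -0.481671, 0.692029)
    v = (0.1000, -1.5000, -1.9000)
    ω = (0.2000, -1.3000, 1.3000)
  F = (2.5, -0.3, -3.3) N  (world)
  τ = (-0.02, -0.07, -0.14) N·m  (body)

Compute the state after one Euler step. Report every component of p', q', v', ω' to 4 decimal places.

p' = (-0.4920, 2.7800, 0.2480)
q' = (0.0774, -0.5072, -0.4548, 0.7280)
v' = (0.2000, -1.5120, -2.0320)
ω' = (0.1113, -1.3640, 1.0096)

(τ − ω×Iω)/I = (-1.1086, -0.8000, -3.6300)
ω' = ω + α·dt = (0.1113, -1.3640, 1.0096)
Hamilton product q⊗(0,ω) = (-1.4216952, 0.3003666, 0.6402942, 0.9479382)
q + ½dt·q⊗(0,ω), renormalized = (0.0774, -0.5072, -0.4548, 0.7280)
p + v·dt = (-0.4920, 2.7800, 0.2480)
v + (F/m)dt = (0.2000, -1.5120, -2.0320)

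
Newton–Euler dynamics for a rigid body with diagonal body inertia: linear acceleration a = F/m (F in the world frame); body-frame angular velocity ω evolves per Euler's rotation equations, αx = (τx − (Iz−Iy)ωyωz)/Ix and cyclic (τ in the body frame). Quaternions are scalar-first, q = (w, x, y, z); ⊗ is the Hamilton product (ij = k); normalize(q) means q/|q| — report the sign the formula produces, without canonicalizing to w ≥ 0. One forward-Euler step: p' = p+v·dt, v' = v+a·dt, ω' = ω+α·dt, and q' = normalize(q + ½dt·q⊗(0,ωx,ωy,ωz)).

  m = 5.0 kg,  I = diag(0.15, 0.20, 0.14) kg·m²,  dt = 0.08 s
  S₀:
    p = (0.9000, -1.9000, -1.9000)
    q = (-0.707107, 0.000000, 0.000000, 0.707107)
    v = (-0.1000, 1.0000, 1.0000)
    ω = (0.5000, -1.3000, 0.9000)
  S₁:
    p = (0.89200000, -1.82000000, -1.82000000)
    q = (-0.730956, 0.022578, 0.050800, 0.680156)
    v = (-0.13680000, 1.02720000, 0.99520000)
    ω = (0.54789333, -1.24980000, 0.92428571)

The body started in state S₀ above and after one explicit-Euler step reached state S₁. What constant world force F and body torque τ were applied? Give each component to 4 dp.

Δω = ω₁−ω₀ = (0.04789333, 0.05020000, 0.02428571)
ω₀×(Iω₀) = (0.0702, 0.0045, -0.0325)
applied torque τ = (0.1600, 0.1300, 0.0100)
v₁ − v₀ = (-0.03680000, 0.02720000, -0.00480000)
applied force F = (-2.3000, 1.7000, -0.3000)

F = (-2.3000, 1.7000, -0.3000)
τ = (0.1600, 0.1300, 0.0100)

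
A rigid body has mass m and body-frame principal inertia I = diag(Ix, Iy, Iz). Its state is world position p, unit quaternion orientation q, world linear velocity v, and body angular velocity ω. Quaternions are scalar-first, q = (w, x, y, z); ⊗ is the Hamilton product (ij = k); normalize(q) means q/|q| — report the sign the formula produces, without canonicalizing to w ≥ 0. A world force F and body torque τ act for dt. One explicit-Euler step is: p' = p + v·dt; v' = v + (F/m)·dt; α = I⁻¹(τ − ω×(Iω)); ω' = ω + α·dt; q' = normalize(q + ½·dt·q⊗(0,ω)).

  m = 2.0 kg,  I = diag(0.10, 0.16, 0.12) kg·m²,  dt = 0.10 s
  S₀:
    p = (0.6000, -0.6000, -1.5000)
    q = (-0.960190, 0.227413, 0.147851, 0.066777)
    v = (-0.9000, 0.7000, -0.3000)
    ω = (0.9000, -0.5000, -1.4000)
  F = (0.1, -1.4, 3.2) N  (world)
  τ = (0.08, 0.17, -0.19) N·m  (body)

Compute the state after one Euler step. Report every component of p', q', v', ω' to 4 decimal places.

p' = p + v·dt = (0.5100, -0.5300, -1.5300)
new velocity v' = (-0.8950, 0.6300, -0.1400)
ω×(Iω) gyroscopic = (-0.0280, 0.0252, -0.0270)
α = I⁻¹(τ − ω×Iω) = (1.0800, 0.9050, -1.3583)
ω' = ω + α·dt = (1.0080, -0.4095, -1.5358)
Hamilton product q⊗(0,ω) = (-0.0372584, -1.0377739, 0.8585725, 1.0974936)
q + ½dt·q⊗(0,ω), renormalized = (-0.9584, 0.1749, 0.1901, 0.1212)

p' = (0.5100, -0.5300, -1.5300)
q' = (-0.9584, 0.1749, 0.1901, 0.1212)
v' = (-0.8950, 0.6300, -0.1400)
ω' = (1.0080, -0.4095, -1.5358)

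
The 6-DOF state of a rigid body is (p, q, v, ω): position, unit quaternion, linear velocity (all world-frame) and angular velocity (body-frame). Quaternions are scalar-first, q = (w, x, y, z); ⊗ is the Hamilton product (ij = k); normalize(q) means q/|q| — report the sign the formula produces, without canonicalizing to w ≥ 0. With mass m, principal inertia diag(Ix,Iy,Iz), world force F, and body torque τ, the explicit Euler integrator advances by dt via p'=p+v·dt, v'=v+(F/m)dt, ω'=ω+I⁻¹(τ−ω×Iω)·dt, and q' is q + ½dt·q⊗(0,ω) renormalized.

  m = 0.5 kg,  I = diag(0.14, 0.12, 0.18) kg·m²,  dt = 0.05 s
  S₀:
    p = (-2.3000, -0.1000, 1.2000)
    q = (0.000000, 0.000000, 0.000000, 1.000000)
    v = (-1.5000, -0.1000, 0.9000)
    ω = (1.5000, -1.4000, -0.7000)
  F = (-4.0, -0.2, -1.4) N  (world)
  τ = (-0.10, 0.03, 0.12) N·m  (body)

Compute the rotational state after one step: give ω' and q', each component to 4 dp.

ω×(Iω) gyroscopic = (0.0588, 0.0420, 0.0420)
α = I⁻¹(τ − ω×Iω) = (-1.1343, -0.1000, 0.4333)
ω + α·dt = (1.4433, -1.4050, -0.6783)
2q̇ = q⊗(0,ω) = (0.7000000, 1.4000000, 1.5000000, 0.0000000)
q' = normalize(q + ½dt·q⊗(0,ω)) = (0.0175, 0.0349, 0.0374, 0.9985)

ω' = (1.4433, -1.4050, -0.6783)
q' = (0.0175, 0.0349, 0.0374, 0.9985)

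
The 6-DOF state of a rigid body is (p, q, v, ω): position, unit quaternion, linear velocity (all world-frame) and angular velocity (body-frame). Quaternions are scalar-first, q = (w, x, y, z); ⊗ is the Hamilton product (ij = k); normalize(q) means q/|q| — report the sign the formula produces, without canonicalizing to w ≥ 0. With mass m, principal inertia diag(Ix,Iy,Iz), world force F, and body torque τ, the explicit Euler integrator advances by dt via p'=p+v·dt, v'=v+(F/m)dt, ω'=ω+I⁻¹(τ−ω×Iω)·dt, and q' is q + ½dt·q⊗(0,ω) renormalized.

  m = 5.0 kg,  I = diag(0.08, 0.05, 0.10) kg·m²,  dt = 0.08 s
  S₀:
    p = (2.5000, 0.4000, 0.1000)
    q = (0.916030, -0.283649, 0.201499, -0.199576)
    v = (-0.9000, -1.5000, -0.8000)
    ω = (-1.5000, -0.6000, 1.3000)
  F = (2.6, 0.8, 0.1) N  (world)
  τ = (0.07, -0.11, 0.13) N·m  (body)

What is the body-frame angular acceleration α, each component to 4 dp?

ω×(Iω) gyroscopic = (-0.0390, 0.0390, -0.0270)
angular accel α = (1.3625, -2.9800, 1.5700)

α = (1.3625, -2.9800, 1.5700)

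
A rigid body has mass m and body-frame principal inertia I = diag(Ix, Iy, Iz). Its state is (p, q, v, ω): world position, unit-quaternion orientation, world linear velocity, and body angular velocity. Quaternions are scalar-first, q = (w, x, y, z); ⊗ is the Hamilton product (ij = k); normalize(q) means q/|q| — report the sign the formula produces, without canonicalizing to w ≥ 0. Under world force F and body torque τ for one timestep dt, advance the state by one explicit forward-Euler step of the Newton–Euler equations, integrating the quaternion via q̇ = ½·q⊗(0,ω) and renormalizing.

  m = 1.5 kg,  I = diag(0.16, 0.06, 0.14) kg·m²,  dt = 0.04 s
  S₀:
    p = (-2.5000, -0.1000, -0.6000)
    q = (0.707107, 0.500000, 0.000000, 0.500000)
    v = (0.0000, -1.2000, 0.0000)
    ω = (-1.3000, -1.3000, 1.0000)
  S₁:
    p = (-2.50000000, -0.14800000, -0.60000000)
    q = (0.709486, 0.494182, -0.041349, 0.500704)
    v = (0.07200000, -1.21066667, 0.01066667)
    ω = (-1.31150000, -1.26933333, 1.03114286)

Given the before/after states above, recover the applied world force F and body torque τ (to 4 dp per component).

F = (2.7000, -0.4000, 0.4000)
τ = (-0.1500, 0.0200, -0.0600)

ω₁ − ω₀ = (-0.01150000, 0.03066667, 0.03114286)
gyro term ω₀×Iω₀ = (-0.1040, -0.0260, -0.1690)
applied torque τ = (-0.1500, 0.0200, -0.0600)
Δv = v₁−v₀ = (0.07200000, -0.01066667, 0.01066667)
m·(v₁−v₀)/dt = (2.7000, -0.4000, 0.4000)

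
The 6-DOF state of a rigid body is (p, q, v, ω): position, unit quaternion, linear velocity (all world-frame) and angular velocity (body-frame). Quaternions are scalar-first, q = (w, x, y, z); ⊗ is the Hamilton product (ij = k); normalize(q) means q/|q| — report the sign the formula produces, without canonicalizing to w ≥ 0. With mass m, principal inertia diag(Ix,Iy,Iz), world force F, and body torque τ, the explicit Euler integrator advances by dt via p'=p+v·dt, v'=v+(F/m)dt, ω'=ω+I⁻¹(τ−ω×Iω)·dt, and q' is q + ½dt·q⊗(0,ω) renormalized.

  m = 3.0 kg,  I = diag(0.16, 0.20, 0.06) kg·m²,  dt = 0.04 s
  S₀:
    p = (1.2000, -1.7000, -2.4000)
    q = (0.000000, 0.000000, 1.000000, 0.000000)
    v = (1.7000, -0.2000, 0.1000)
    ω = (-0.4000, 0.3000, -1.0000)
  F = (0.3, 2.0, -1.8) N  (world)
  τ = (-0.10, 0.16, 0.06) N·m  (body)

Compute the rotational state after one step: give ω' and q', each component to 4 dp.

ω' = (-0.4355, 0.3240, -0.9568)
q' = (-0.0060, -0.0200, 0.9998, 0.0080)

precession coupling ω×(Iω) = (0.0420, 0.0400, -0.0048)
α = I⁻¹(τ − ω×Iω) = (-0.8875, 0.6000, 1.0800)
ω' = ω + α·dt = (-0.4355, 0.3240, -0.9568)
Hamilton product q⊗(0,ω) = (-0.3000000, -1.0000000, 0.0000000, 0.4000000)
q + ½dt·q⊗(0,ω), renormalized = (-0.0060, -0.0200, 0.9998, 0.0080)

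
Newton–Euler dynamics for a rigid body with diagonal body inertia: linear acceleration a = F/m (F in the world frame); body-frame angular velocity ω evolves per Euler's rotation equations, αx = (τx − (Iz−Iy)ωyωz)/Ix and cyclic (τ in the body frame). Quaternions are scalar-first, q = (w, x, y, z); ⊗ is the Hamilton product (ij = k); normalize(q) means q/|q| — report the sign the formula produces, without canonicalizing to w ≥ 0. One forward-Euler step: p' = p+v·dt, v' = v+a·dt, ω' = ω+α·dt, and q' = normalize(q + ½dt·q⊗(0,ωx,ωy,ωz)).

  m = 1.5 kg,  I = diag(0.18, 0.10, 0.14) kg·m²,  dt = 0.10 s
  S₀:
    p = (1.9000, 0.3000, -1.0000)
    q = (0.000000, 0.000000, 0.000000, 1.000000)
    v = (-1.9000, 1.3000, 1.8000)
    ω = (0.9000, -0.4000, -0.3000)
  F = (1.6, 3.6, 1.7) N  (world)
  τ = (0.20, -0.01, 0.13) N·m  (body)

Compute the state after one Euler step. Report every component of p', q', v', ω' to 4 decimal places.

gyro term ω×Iω = (0.0048, -0.0108, 0.0288)
angular accel α = (1.0844, 0.0080, 0.7229)
ω + α·dt = (1.0084, -0.3992, -0.2277)
Hamilton product q⊗(0,ω) = (0.3000000, 0.4000000, 0.9000000, 0.0000000)
q + ½dt·q⊗(0,ω), renormalized = (0.0150, 0.0200, 0.0449, 0.9987)
a = F/m = (1.0667, 2.4000, 1.1333)
p + v·dt = (1.7100, 0.4300, -0.8200)
v' = v + a·dt = (-1.7933, 1.5400, 1.9133)

p' = (1.7100, 0.4300, -0.8200)
q' = (0.0150, 0.0200, 0.0449, 0.9987)
v' = (-1.7933, 1.5400, 1.9133)
ω' = (1.0084, -0.3992, -0.2277)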